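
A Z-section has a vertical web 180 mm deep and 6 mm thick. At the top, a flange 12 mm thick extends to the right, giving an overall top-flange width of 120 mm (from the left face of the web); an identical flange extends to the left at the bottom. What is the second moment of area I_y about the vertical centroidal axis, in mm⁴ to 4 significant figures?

Break the section into simple shapes (no overlaps), measuring from the bottom-left corner of the bounding box.
Web: 6 × 180, A = 1 080 mm², x = 117 mm, Ī = 3 240 mm⁴.
Top flange (beyond web): 114 × 12, A = 1 368 mm², x = 177 mm, Ī = 1 481 544 mm⁴.
Bottom flange (beyond web): 114 × 12, A = 1 368 mm², x = 57 mm, Ī = 1 481 544 mm⁴.
Centroid: x̄ = ΣA·x / ΣA = 117 mm.
Transfer each piece to the vertical centroidal axis using Ī + A·d² with d = x − 117:
  web: d = 0 mm → contributes +3 240 mm⁴
  top flange (beyond web): d = 60 mm → contributes +6 406 344 mm⁴
  bottom flange (beyond web): d = -60 mm → contributes +6 406 344 mm⁴
Total I = 12 815 928 mm⁴.

I_y ≈ 1.282 × 10⁷ mm⁴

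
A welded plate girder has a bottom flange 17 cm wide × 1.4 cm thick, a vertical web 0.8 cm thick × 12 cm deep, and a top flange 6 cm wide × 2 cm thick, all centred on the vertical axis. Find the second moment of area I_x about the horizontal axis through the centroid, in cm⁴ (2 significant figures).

Break the section into simple shapes (no overlaps), measuring from the bottom-left corner of the bounding box.
Bottom plate: 17 × 1.4, A = 23.8 cm², y = 0.7 cm, Ī = 3.887 cm⁴.
Web plate: 0.8 × 12, A = 9.6 cm², y = 7.4 cm, Ī = 115.2 cm⁴.
Top plate: 6 × 2, A = 12 cm², y = 14.4 cm, Ī = 4 cm⁴.
Centroid: ȳ = ΣA·y / ΣA = 5.738 cm.
Transfer each piece to the horizontal axis through the centroid using Ī + A·d² with d = y − 5.738:
  bottom plate: d = -5.038 cm → contributes +607.9 cm⁴
  web plate: d = 1.662 cm → contributes +141.7 cm⁴
  top plate: d = 8.662 cm → contributes +904.4 cm⁴
Total I = 1 654 cm⁴.

I_x ≈ 1700 cm⁴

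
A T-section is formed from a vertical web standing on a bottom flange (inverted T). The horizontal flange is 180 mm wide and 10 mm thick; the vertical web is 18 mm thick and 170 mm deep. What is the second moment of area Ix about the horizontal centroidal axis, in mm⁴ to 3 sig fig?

Split into non-overlapping primitives; take the origin at the lower-left of the bounding box.
Flange: 180 × 10, A = 1 800 mm², y = 5 mm, Ī = 15 000 mm⁴.
Web: 18 × 170, A = 3 060 mm², y = 95 mm, Ī = 7 369 500 mm⁴.
Centroid: ȳ = ΣA·y / ΣA = 61.667 mm.
Transfer each piece to the horizontal centroidal axis using Ī + A·d² with d = y − 61.667:
  flange: d = -56.667 mm → contributes +5 795 000 mm⁴
  web: d = 33.333 mm → contributes +10 769 500 mm⁴
Total I = 16 564 500 mm⁴.

Ix ≈ 1.66 × 10⁷ mm⁴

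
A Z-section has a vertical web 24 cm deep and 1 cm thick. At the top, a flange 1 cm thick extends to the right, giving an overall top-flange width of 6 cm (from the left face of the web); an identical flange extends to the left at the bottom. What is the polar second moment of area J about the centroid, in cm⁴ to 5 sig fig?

J ≈ 2588.2 cm⁴

Treat the section as a set of non-overlapping primitives; coordinates are from the bounding-box lower-left.
Web: 1 × 24, A = 24 cm², y = 12 cm, Ī = 1 152 cm⁴.
Top flange (beyond web): 5 × 1, A = 5 cm², y = 23.5 cm, Ī = 0.4166667 cm⁴.
Bottom flange (beyond web): 5 × 1, A = 5 cm², y = 0.5 cm, Ī = 0.4166667 cm⁴.
Centroid: ȳ = ΣA·y / ΣA = 12 cm.
Transfer each piece to the centroidal x-axis using Ī + A·d² with d = y − 12:
  web: d = 0 cm → contributes +1 152 cm⁴
  top flange (beyond web): d = 11.5 cm → contributes +661.6667 cm⁴
  bottom flange (beyond web): d = -11.5 cm → contributes +661.6667 cm⁴
Total I = 2475.333 cm⁴.
For the y-axis: x̄ = 5.5 cm.
Repeating about the centroidal y-axis gives I_y = 112.8333 cm⁴.
Polar second moment: J = I_x + I_y = 2588.167 cm⁴.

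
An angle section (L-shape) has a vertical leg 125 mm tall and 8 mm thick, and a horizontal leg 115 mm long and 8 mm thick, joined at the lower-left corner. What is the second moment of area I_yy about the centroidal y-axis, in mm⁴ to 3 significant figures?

I_yy ≈ 2.35 × 10⁶ mm⁴

Break the section into simple shapes (no overlaps), measuring from the bottom-left corner of the bounding box.
Vertical leg: 8 × 125, A = 1 000 mm², x = 4 mm, Ī = 5333.3 mm⁴.
Horizontal leg (remainder): 107 × 8, A = 856 mm², x = 61.5 mm, Ī = 816 695 mm⁴.
Centroid: x̄ = ΣA·x / ΣA = 30.519 mm.
Transfer each piece to the centroidal y-axis using Ī + A·d² with d = x − 30.519:
  vertical leg: d = -26.519 mm → contributes +708 612 mm⁴
  horizontal leg (remainder): d = 30.981 mm → contributes +1 638 282 mm⁴
Total I = 2 346 894 mm⁴.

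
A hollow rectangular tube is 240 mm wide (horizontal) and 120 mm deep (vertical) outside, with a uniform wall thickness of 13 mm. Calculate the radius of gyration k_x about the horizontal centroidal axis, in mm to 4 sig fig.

k_x ≈ 47.69 mm

Decompose the section into non-overlapping parts with the origin at the bottom-left of its bounding rectangle.
Outer rectangle: 240 × 120, A = 28 800 mm², y = 60 mm, Ī = 34 560 000 mm⁴.
Inner void (subtracted): 214 × 94, A = 20 116 mm², y = 60 mm, Ī = 14 812 081 mm⁴.
By symmetry the centroid is at mid-height, ȳ = 60 mm.
All pieces are centred on the horizontal centroidal axis, so I = ΣĪ (holes subtracted) = 19 747 919 mm⁴.
Radius of gyration: k = √(I/A) = √(19 747 919 / 8 684) = 47.6871 mm.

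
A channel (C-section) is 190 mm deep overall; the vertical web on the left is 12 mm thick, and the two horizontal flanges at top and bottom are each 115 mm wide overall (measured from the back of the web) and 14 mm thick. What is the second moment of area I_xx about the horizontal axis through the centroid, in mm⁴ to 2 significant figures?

Break the section into simple shapes (no overlaps), measuring from the bottom-left corner of the bounding box.
Web: 12 × 190, A = 2 280 mm², y = 95 mm, Ī = 6 859 000 mm⁴.
Top flange (beyond web): 103 × 14, A = 1 442 mm², y = 183 mm, Ī = 23 553 mm⁴.
Bottom flange (beyond web): 103 × 14, A = 1 442 mm², y = 7 mm, Ī = 23 553 mm⁴.
By symmetry the centroid is at mid-height, ȳ = 95 mm.
Transfer each piece to the horizontal axis through the centroid using Ī + A·d² with d = y − 95:
  web: d = 0 mm → contributes +6 859 000 mm⁴
  top flange (beyond web): d = 88 mm → contributes +11 190 401 mm⁴
  bottom flange (beyond web): d = -88 mm → contributes +11 190 401 mm⁴
Total I = 29 239 801 mm⁴.

I_xx ≈ 2.9 × 10⁷ mm⁴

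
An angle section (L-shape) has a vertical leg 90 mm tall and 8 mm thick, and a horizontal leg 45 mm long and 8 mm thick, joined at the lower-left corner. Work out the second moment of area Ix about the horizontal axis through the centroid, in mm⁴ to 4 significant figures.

Decompose the section into non-overlapping parts with the origin at the bottom-left of its bounding rectangle.
Vertical leg: 8 × 90, A = 720 mm², y = 45 mm, Ī = 486 000 mm⁴.
Horizontal leg (remainder): 37 × 8, A = 296 mm², y = 4 mm, Ī = 1578.67 mm⁴.
Centroid: ȳ = ΣA·y / ΣA = 33.0551 mm.
Transfer each piece to the horizontal axis through the centroid using Ī + A·d² with d = y − 33.0551:
  vertical leg: d = 11.9449 mm → contributes +588 730 mm⁴
  horizontal leg (remainder): d = -29.0551 mm → contributes +251 462 mm⁴
Total I = 840 192 mm⁴.

Ix ≈ 8.402 × 10⁵ mm⁴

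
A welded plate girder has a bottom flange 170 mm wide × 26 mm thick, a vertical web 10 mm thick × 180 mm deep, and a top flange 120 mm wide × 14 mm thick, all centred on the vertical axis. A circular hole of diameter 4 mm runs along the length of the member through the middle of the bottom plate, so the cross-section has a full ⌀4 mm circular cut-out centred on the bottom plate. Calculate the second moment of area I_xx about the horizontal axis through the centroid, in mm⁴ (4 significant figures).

Split into non-overlapping primitives; take the origin at the lower-left of the bounding box.
Bottom plate: 170 × 26, A = 4 420 mm², y = 13 mm, Ī = 248 993 mm⁴.
Web plate: 10 × 180, A = 1 800 mm², y = 116 mm, Ī = 4 860 000 mm⁴.
Top plate: 120 × 14, A = 1 680 mm², y = 213 mm, Ī = 27 440 mm⁴.
Hole (subtracted): ⌀4, A = 12.5664 mm², y = 13 mm, Ī = 12.5664 mm⁴.
Centroid: ȳ = ΣA·y / ΣA = 79.1052 mm.
Transfer each piece to the horizontal axis through the centroid using Ī + A·d² with d = y − 79.1052:
  bottom plate: d = -66.1052 mm → contributes +19 563 912 mm⁴
  web plate: d = 36.8948 mm → contributes +7 310 214 mm⁴
  top plate: d = 133.895 mm → contributes +30 146 195 mm⁴
  hole: d = -66.1052 mm → contributes −54926.2 mm⁴
Total I = 56 965 394 mm⁴.

I_xx ≈ 5.697 × 10⁷ mm⁴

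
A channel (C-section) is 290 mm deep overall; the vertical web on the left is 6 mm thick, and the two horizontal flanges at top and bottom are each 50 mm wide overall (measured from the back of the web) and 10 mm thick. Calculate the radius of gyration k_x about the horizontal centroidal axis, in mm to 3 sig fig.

k_x ≈ 106 mm

Split into non-overlapping primitives; take the origin at the lower-left of the bounding box.
Web: 6 × 290, A = 1 740 mm², y = 145 mm, Ī = 12 194 500 mm⁴.
Top flange (beyond web): 44 × 10, A = 440 mm², y = 285 mm, Ī = 3666.7 mm⁴.
Bottom flange (beyond web): 44 × 10, A = 440 mm², y = 5 mm, Ī = 3666.7 mm⁴.
By symmetry the centroid is at mid-height, ȳ = 145 mm.
Transfer each piece to the horizontal centroidal axis using Ī + A·d² with d = y − 145:
  web: d = 0 mm → contributes +12 194 500 mm⁴
  top flange (beyond web): d = 140 mm → contributes +8 627 667 mm⁴
  bottom flange (beyond web): d = -140 mm → contributes +8 627 667 mm⁴
Total I = 29 449 833 mm⁴.
Radius of gyration: k = √(I/A) = √(29 449 833 / 2 620) = 106.02 mm.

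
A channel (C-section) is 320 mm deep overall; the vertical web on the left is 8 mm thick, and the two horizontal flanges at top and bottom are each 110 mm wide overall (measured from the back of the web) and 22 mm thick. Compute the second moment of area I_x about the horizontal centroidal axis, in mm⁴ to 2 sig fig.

Split into non-overlapping primitives; take the origin at the lower-left of the bounding box.
Web: 8 × 320, A = 2 560 mm², y = 160 mm, Ī = 21 845 333 mm⁴.
Top flange (beyond web): 102 × 22, A = 2 244 mm², y = 309 mm, Ī = 90 508 mm⁴.
Bottom flange (beyond web): 102 × 22, A = 2 244 mm², y = 11 mm, Ī = 90 508 mm⁴.
By symmetry the centroid is at mid-height, ȳ = 160 mm.
Transfer each piece to the horizontal centroidal axis using Ī + A·d² with d = y − 160:
  web: d = 0 mm → contributes +21 845 333 mm⁴
  top flange (beyond web): d = 149 mm → contributes +49 909 552 mm⁴
  bottom flange (beyond web): d = -149 mm → contributes +49 909 552 mm⁴
Total I = 121 664 437 mm⁴.

I_x ≈ 1.2 × 10⁸ mm⁴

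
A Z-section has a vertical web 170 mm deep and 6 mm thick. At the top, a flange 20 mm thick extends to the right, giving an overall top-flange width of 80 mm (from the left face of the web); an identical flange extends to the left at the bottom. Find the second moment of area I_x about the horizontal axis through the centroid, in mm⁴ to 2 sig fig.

I_x ≈ 1.9 × 10⁷ mm⁴

Treat the section as a set of non-overlapping primitives; coordinates are from the bounding-box lower-left.
Web: 6 × 170, A = 1 020 mm², y = 85 mm, Ī = 2 456 500 mm⁴.
Top flange (beyond web): 74 × 20, A = 1 480 mm², y = 160 mm, Ī = 49 333 mm⁴.
Bottom flange (beyond web): 74 × 20, A = 1 480 mm², y = 10 mm, Ī = 49 333 mm⁴.
Centroid: ȳ = ΣA·y / ΣA = 85 mm.
Transfer each piece to the horizontal axis through the centroid using Ī + A·d² with d = y − 85:
  web: d = 0 mm → contributes +2 456 500 mm⁴
  top flange (beyond web): d = 75 mm → contributes +8 374 333 mm⁴
  bottom flange (beyond web): d = -75 mm → contributes +8 374 333 mm⁴
Total I = 19 205 167 mm⁴.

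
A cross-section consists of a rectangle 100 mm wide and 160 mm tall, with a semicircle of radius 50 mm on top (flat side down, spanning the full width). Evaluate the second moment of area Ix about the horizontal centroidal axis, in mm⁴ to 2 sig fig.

Ix ≈ 6.7 × 10⁷ mm⁴

Decompose the section into non-overlapping parts with the origin at the bottom-left of its bounding rectangle.
Rectangular body: 100 × 160, A = 16 000 mm², y = 80 mm, Ī = 34 133 333 mm⁴.
Semicircular cap: semicircle r = 50, A = 3 927 mm², y = 181.2 mm, Ī = 685 981 mm⁴.
Centroid: ȳ = ΣA·y / ΣA = 99.95 mm.
Transfer each piece to the horizontal centroidal axis using Ī + A·d² with d = y − 99.95:
  rectangular body: d = -19.95 mm → contributes +40 499 744 mm⁴
  semicircular cap: d = 81.27 mm → contributes +26 625 071 mm⁴
Total I = 67 124 815 mm⁴.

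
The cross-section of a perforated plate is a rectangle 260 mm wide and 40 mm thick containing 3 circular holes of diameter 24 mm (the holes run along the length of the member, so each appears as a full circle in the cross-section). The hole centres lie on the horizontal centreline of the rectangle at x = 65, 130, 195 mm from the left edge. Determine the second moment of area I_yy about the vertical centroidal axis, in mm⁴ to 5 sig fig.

Split into non-overlapping primitives; take the origin at the lower-left of the bounding box.
Plate: 260 × 40, A = 10 400 mm², x = 130 mm, Ī = 58 586 667 mm⁴.
Hole 1 (subtracted): ⌀24, A = 452.3893 mm², x = 65 mm, Ī = 16286.02 mm⁴.
Hole 2 (subtracted): ⌀24, A = 452.3893 mm², x = 130 mm, Ī = 16286.02 mm⁴.
Hole 3 (subtracted): ⌀24, A = 452.3893 mm², x = 195 mm, Ī = 16286.02 mm⁴.
By symmetry the centroid is at mid-width, x̄ = 130 mm.
Transfer each piece to the vertical centroidal axis using Ī + A·d² with d = x − 130:
  plate: d = 0 mm → contributes +58 586 667 mm⁴
  hole 1: d = -65 mm → contributes −1 927 631 mm⁴
  hole 2: d = 0 mm → contributes −16286.02 mm⁴
  hole 3: d = 65 mm → contributes −1 927 631 mm⁴
Total I = 54 715 119 mm⁴.

I_yy ≈ 5.4715 × 10⁷ mm⁴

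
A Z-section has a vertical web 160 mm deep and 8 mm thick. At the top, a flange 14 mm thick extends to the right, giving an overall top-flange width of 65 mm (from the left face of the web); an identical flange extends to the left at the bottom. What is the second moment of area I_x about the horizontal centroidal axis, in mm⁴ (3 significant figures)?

Treat the section as a set of non-overlapping primitives; coordinates are from the bounding-box lower-left.
Web: 8 × 160, A = 1 280 mm², y = 80 mm, Ī = 2 730 667 mm⁴.
Top flange (beyond web): 57 × 14, A = 798 mm², y = 153 mm, Ī = 13 034 mm⁴.
Bottom flange (beyond web): 57 × 14, A = 798 mm², y = 7 mm, Ī = 13 034 mm⁴.
Centroid: ȳ = ΣA·y / ΣA = 80 mm.
Transfer each piece to the horizontal centroidal axis using Ī + A·d² with d = y − 80:
  web: d = 0 mm → contributes +2 730 667 mm⁴
  top flange (beyond web): d = 73 mm → contributes +4 265 576 mm⁴
  bottom flange (beyond web): d = -73 mm → contributes +4 265 576 mm⁴
Total I = 11 261 819 mm⁴.

I_x ≈ 1.13 × 10⁷ mm⁴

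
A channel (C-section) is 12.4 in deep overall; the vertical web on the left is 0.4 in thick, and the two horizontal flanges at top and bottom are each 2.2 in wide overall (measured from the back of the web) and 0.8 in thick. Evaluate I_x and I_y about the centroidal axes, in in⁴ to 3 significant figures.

Treat the section as a set of non-overlapping primitives; coordinates are from the bounding-box lower-left.
Web: 0.4 × 12.4, A = 4.96 in², y = 6.2 in, Ī = 63.554 in⁴.
Top flange (beyond web): 1.8 × 0.8, A = 1.44 in², y = 12 in, Ī = 0.0768 in⁴.
Bottom flange (beyond web): 1.8 × 0.8, A = 1.44 in², y = 0.4 in, Ī = 0.0768 in⁴.
By symmetry the centroid is at mid-height, ȳ = 6.2 in.
Transfer each piece to the centroidal x-axis using Ī + A·d² with d = y − 6.2:
  web: d = 0 in → contributes +63.554 in⁴
  top flange (beyond web): d = 5.8 in → contributes +48.518 in⁴
  bottom flange (beyond web): d = -5.8 in → contributes +48.518 in⁴
Total I = 160.59 in⁴.
For the y-axis: x̄ = 0.60408 in.
Repeating about the centroidal y-axis gives I_y = 3.0484 in⁴.

I_x ≈ 161 in⁴, I_y ≈ 3.05 in⁴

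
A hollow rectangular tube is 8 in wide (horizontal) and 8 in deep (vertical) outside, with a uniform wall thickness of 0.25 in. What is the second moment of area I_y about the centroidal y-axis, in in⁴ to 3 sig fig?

Treat the section as a set of non-overlapping primitives; coordinates are from the bounding-box lower-left.
Outer rectangle: 8 × 8, A = 64 in², x = 4 in, Ī = 341.33 in⁴.
Inner void (subtracted): 7.5 × 7.5, A = 56.25 in², x = 4 in, Ī = 263.67 in⁴.
By symmetry the centroid is at mid-width, x̄ = 4 in.
All pieces are centred on the centroidal y-axis, so I = ΣĪ (holes subtracted) = 77.661 in⁴.

I_y ≈ 77.7 in⁴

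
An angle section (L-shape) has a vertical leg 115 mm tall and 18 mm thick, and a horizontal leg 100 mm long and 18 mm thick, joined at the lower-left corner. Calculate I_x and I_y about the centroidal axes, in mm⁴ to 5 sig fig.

I_x ≈ 4.3479 × 10⁶ mm⁴, I_y ≈ 3.0370 × 10⁶ mm⁴

Break the section into simple shapes (no overlaps), measuring from the bottom-left corner of the bounding box.
Vertical leg: 18 × 115, A = 2 070 mm², y = 57.5 mm, Ī = 2 281 313 mm⁴.
Horizontal leg (remainder): 82 × 18, A = 1 476 mm², y = 9 mm, Ī = 39 852 mm⁴.
Centroid: ȳ = ΣA·y / ΣA = 37.31218 mm.
Transfer each piece to the centroidal x-axis using Ī + A·d² with d = y − 37.31218:
  vertical leg: d = 20.18782 mm → contributes +3 124 937 mm⁴
  horizontal leg (remainder): d = -28.31218 mm → contributes +1 222 984 mm⁴
Total I = 4 347 920 mm⁴.
For the y-axis: x̄ = 29.81218 mm.
Repeating about the centroidal y-axis gives I_y = 3 037 003 mm⁴.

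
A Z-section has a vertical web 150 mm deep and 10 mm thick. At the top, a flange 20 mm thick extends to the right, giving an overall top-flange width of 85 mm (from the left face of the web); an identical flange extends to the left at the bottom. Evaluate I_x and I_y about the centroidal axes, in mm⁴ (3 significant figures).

I_x ≈ 1.56 × 10⁷ mm⁴, I_y ≈ 6.84 × 10⁶ mm⁴

Decompose the section into non-overlapping parts with the origin at the bottom-left of its bounding rectangle.
Web: 10 × 150, A = 1 500 mm², y = 75 mm, Ī = 2 812 500 mm⁴.
Top flange (beyond web): 75 × 20, A = 1 500 mm², y = 140 mm, Ī = 50 000 mm⁴.
Bottom flange (beyond web): 75 × 20, A = 1 500 mm², y = 10 mm, Ī = 50 000 mm⁴.
Centroid: ȳ = ΣA·y / ΣA = 75 mm.
Transfer each piece to the centroidal x-axis using Ī + A·d² with d = y − 75:
  web: d = 0 mm → contributes +2 812 500 mm⁴
  top flange (beyond web): d = 65 mm → contributes +6 387 500 mm⁴
  bottom flange (beyond web): d = -65 mm → contributes +6 387 500 mm⁴
Total I = 15 587 500 mm⁴.
For the y-axis: x̄ = 80 mm.
Repeating about the centroidal y-axis gives I_y = 6 837 500 mm⁴.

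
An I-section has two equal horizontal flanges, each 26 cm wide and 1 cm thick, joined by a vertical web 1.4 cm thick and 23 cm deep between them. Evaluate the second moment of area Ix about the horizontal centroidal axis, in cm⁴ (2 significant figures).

Ix ≈ 8900 cm⁴

Treat the section as a set of non-overlapping primitives; coordinates are from the bounding-box lower-left.
Bottom flange: 26 × 1, A = 26 cm², y = 0.5 cm, Ī = 2.167 cm⁴.
Web: 1.4 × 23, A = 32.2 cm², y = 12.5 cm, Ī = 1 419 cm⁴.
Top flange: 26 × 1, A = 26 cm², y = 24.5 cm, Ī = 2.167 cm⁴.
By symmetry the centroid is at mid-height, ȳ = 12.5 cm.
Transfer each piece to the horizontal centroidal axis using Ī + A·d² with d = y − 12.5:
  bottom flange: d = -12 cm → contributes +3 746 cm⁴
  web: d = 0 cm → contributes +1 419 cm⁴
  top flange: d = 12 cm → contributes +3 746 cm⁴
Total I = 8 912 cm⁴.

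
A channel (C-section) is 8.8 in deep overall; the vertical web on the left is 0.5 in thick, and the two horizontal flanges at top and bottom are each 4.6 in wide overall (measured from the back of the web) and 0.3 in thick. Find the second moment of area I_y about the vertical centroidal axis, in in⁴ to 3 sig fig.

Decompose the section into non-overlapping parts with the origin at the bottom-left of its bounding rectangle.
Web: 0.5 × 8.8, A = 4.4 in², x = 0.25 in, Ī = 0.091667 in⁴.
Top flange (beyond web): 4.1 × 0.3, A = 1.23 in², x = 2.55 in, Ī = 1.723 in⁴.
Bottom flange (beyond web): 4.1 × 0.3, A = 1.23 in², x = 2.55 in, Ī = 1.723 in⁴.
Centroid: x̄ = ΣA·x / ΣA = 1.0748 in.
Transfer each piece to the vertical centroidal axis using Ī + A·d² with d = x − 1.0748:
  web: d = -0.82478 in → contributes +3.0848 in⁴
  top flange (beyond web): d = 1.4752 in → contributes +4.3998 in⁴
  bottom flange (beyond web): d = 1.4752 in → contributes +4.3998 in⁴
Total I = 11.885 in⁴.

I_y ≈ 11.9 in⁴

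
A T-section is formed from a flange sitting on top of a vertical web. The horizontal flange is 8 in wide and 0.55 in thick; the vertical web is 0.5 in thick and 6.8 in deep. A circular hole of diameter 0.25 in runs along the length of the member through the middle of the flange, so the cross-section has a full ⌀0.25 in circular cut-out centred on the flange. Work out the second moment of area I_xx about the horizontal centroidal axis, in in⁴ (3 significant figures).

I_xx ≈ 39.0 in⁴

Decompose the section into non-overlapping parts with the origin at the bottom-left of its bounding rectangle.
Flange: 8 × 0.55, A = 4.4 in², y = 7.075 in, Ī = 0.11092 in⁴.
Web: 0.5 × 6.8, A = 3.4 in², y = 3.4 in, Ī = 13.101 in⁴.
Hole (subtracted): ⌀0.25, A = 0.049087 in², y = 7.075 in, Ī = 0.00019175 in⁴.
Centroid: ȳ = ΣA·y / ΣA = 5.4629 in.
Transfer each piece to the horizontal centroidal axis using Ī + A·d² with d = y − 5.4629:
  flange: d = 1.6121 in → contributes +11.545 in⁴
  web: d = -2.0629 in → contributes +27.571 in⁴
  hole: d = 1.6121 in → contributes −0.12776 in⁴
Total I = 38.988 in⁴.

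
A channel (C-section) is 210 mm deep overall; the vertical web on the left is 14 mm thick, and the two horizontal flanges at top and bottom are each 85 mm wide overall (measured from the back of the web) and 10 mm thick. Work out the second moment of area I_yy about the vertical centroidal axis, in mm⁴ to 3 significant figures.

Decompose the section into non-overlapping parts with the origin at the bottom-left of its bounding rectangle.
Web: 14 × 210, A = 2 940 mm², x = 7 mm, Ī = 48 020 mm⁴.
Top flange (beyond web): 71 × 10, A = 710 mm², x = 49.5 mm, Ī = 298 259 mm⁴.
Bottom flange (beyond web): 71 × 10, A = 710 mm², x = 49.5 mm, Ī = 298 259 mm⁴.
Centroid: x̄ = ΣA·x / ΣA = 20.842 mm.
Transfer each piece to the vertical centroidal axis using Ī + A·d² with d = x − 20.842:
  web: d = -13.842 mm → contributes +611 306 mm⁴
  top flange (beyond web): d = 28.658 mm → contributes +881 379 mm⁴
  bottom flange (beyond web): d = 28.658 mm → contributes +881 379 mm⁴
Total I = 2 374 064 mm⁴.

I_yy ≈ 2.37 × 10⁶ mm⁴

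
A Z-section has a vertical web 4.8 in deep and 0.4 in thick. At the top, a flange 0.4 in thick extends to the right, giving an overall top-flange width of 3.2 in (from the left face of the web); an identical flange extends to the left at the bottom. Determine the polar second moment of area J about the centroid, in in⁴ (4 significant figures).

J ≈ 21.78 in⁴

Break the section into simple shapes (no overlaps), measuring from the bottom-left corner of the bounding box.
Web: 0.4 × 4.8, A = 1.92 in², y = 2.4 in, Ī = 3.6864 in⁴.
Top flange (beyond web): 2.8 × 0.4, A = 1.12 in², y = 4.6 in, Ī = 0.0149333 in⁴.
Bottom flange (beyond web): 2.8 × 0.4, A = 1.12 in², y = 0.2 in, Ī = 0.0149333 in⁴.
Centroid: ȳ = ΣA·y / ΣA = 2.4 in.
Transfer each piece to the centroidal x-axis using Ī + A·d² with d = y − 2.4:
  web: d = 0 in → contributes +3.6864 in⁴
  top flange (beyond web): d = 2.2 in → contributes +5.43573 in⁴
  bottom flange (beyond web): d = -2.2 in → contributes +5.43573 in⁴
Total I = 14.5579 in⁴.
For the y-axis: x̄ = 3 in.
Repeating about the centroidal y-axis gives I_y = 7.22347 in⁴.
Polar second moment: J = I_x + I_y = 21.7813 in⁴.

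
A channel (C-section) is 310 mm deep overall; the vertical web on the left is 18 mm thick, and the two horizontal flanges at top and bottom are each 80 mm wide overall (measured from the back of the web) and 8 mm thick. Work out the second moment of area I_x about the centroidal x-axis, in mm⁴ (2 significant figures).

Split into non-overlapping primitives; take the origin at the lower-left of the bounding box.
Web: 18 × 310, A = 5 580 mm², y = 155 mm, Ī = 44 686 500 mm⁴.
Top flange (beyond web): 62 × 8, A = 496 mm², y = 306 mm, Ī = 2 645 mm⁴.
Bottom flange (beyond web): 62 × 8, A = 496 mm², y = 4 mm, Ī = 2 645 mm⁴.
By symmetry the centroid is at mid-height, ȳ = 155 mm.
Transfer each piece to the centroidal x-axis using Ī + A·d² with d = y − 155:
  web: d = 0 mm → contributes +44 686 500 mm⁴
  top flange (beyond web): d = 151 mm → contributes +11 311 941 mm⁴
  bottom flange (beyond web): d = -151 mm → contributes +11 311 941 mm⁴
Total I = 67 310 383 mm⁴.

I_x ≈ 6.7 × 10⁷ mm⁴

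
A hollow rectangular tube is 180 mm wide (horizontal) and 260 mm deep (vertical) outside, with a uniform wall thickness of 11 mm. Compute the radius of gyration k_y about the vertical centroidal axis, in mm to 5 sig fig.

k_y ≈ 72.346 mm

Treat the section as a set of non-overlapping primitives; coordinates are from the bounding-box lower-left.
Outer rectangle: 180 × 260, A = 46 800 mm², x = 90 mm, Ī = 126 360 000 mm⁴.
Inner void (subtracted): 158 × 238, A = 37 604 mm², x = 90 mm, Ī = 78 228 855 mm⁴.
By symmetry the centroid is at mid-width, x̄ = 90 mm.
All pieces are centred on the vertical centroidal axis, so I = ΣĪ (holes subtracted) = 48 131 145 mm⁴.
Radius of gyration: k = √(I/A) = √(48 131 145 / 9 196) = 72.34585 mm.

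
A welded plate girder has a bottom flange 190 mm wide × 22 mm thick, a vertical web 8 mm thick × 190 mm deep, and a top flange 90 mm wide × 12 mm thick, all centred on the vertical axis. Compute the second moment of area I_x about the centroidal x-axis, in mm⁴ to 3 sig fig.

Break the section into simple shapes (no overlaps), measuring from the bottom-left corner of the bounding box.
Bottom plate: 190 × 22, A = 4 180 mm², y = 11 mm, Ī = 168 593 mm⁴.
Web plate: 8 × 190, A = 1 520 mm², y = 117 mm, Ī = 4 572 667 mm⁴.
Top plate: 90 × 12, A = 1 080 mm², y = 218 mm, Ī = 12 960 mm⁴.
Centroid: ȳ = ΣA·y / ΣA = 67.737 mm.
Transfer each piece to the centroidal x-axis using Ī + A·d² with d = y − 67.737:
  bottom plate: d = -56.737 mm → contributes +13 624 597 mm⁴
  web plate: d = 49.263 mm → contributes +8 261 399 mm⁴
  top plate: d = 150.26 mm → contributes +24 398 096 mm⁴
Total I = 46 284 093 mm⁴.

I_x ≈ 4.63 × 10⁷ mm⁴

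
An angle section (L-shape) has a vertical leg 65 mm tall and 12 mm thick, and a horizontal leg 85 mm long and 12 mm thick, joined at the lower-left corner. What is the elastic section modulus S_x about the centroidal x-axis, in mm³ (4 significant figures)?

Decompose the section into non-overlapping parts with the origin at the bottom-left of its bounding rectangle.
Vertical leg: 12 × 65, A = 780 mm², y = 32.5 mm, Ī = 274 625 mm⁴.
Horizontal leg (remainder): 73 × 12, A = 876 mm², y = 6 mm, Ī = 10 512 mm⁴.
Centroid: ȳ = ΣA·y / ΣA = 18.4819 mm.
Transfer each piece to the centroidal x-axis using Ī + A·d² with d = y − 18.4819:
  vertical leg: d = 14.0181 mm → contributes +427 901 mm⁴
  horizontal leg (remainder): d = -12.4819 mm → contributes +146 991 mm⁴
Total I = 574 891 mm⁴.
Extreme fibre distance c = 46.5181 mm; S = I/c = 12358.4 mm³.

S_x ≈ 1.236 × 10⁴ mm³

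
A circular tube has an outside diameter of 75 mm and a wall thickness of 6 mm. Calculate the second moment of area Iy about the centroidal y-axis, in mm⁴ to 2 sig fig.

Iy ≈ 7.8 × 10⁵ mm⁴

Decompose the section into non-overlapping parts with the origin at the bottom-left of its bounding rectangle.
Outer circle: ⌀75, A = 4 418 mm², x = 37.5 mm, Ī = 1 553 156 mm⁴.
Bore (subtracted): ⌀63, A = 3 117 mm², x = 37.5 mm, Ī = 773 272 mm⁴.
By symmetry the centroid is at mid-width, x̄ = 37.5 mm.
All pieces are centred on the centroidal y-axis, so I = ΣĪ (holes subtracted) = 779 884 mm⁴.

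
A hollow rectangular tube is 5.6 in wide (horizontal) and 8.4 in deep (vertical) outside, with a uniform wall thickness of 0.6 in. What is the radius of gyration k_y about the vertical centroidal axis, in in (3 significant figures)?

k_y ≈ 2.16 in

Decompose the section into non-overlapping parts with the origin at the bottom-left of its bounding rectangle.
Outer rectangle: 5.6 × 8.4, A = 47.04 in², x = 2.8 in, Ī = 122.93 in⁴.
Inner void (subtracted): 4.4 × 7.2, A = 31.68 in², x = 2.8 in, Ī = 51.11 in⁴.
By symmetry the centroid is at mid-width, x̄ = 2.8 in.
All pieces are centred on the vertical centroidal axis, so I = ΣĪ (holes subtracted) = 71.821 in⁴.
Radius of gyration: k = √(I/A) = √(71.821 / 15.36) = 2.1624 in.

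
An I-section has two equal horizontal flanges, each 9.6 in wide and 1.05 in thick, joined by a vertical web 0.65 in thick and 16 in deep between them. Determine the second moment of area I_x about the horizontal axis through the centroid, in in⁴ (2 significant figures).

I_x ≈ 1700 in⁴

Split into non-overlapping primitives; take the origin at the lower-left of the bounding box.
Bottom flange: 9.6 × 1.05, A = 10.08 in², y = 0.525 in, Ī = 0.9261 in⁴.
Web: 0.65 × 16, A = 10.4 in², y = 9.05 in, Ī = 221.9 in⁴.
Top flange: 9.6 × 1.05, A = 10.08 in², y = 17.58 in, Ī = 0.9261 in⁴.
By symmetry the centroid is at mid-height, ȳ = 9.05 in.
Transfer each piece to the horizontal axis through the centroid using Ī + A·d² with d = y − 9.05:
  bottom flange: d = -8.525 in → contributes +733.5 in⁴
  web: d = 0 in → contributes +221.9 in⁴
  top flange: d = 8.525 in → contributes +733.5 in⁴
Total I = 1 689 in⁴.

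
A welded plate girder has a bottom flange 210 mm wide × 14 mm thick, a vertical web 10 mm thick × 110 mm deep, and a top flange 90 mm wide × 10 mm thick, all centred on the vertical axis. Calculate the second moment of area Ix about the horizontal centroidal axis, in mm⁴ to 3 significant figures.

Ix ≈ 1.24 × 10⁷ mm⁴

Decompose the section into non-overlapping parts with the origin at the bottom-left of its bounding rectangle.
Bottom plate: 210 × 14, A = 2 940 mm², y = 7 mm, Ī = 48 020 mm⁴.
Web plate: 10 × 110, A = 1 100 mm², y = 69 mm, Ī = 1 109 167 mm⁴.
Top plate: 90 × 10, A = 900 mm², y = 129 mm, Ī = 7 500 mm⁴.
Centroid: ȳ = ΣA·y / ΣA = 43.032 mm.
Transfer each piece to the horizontal centroidal axis using Ī + A·d² with d = y − 43.032:
  bottom plate: d = -36.032 mm → contributes +3 865 119 mm⁴
  web plate: d = 25.968 mm → contributes +1 850 915 mm⁴
  top plate: d = 85.968 mm → contributes +6 658 887 mm⁴
Total I = 12 374 921 mm⁴.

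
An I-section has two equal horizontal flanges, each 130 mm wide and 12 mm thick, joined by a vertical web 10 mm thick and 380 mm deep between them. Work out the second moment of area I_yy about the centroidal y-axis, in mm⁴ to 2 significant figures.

I_yy ≈ 4.4 × 10⁶ mm⁴

Break the section into simple shapes (no overlaps), measuring from the bottom-left corner of the bounding box.
Bottom flange: 130 × 12, A = 1 560 mm², x = 65 mm, Ī = 2 197 000 mm⁴.
Web: 10 × 380, A = 3 800 mm², x = 65 mm, Ī = 31 667 mm⁴.
Top flange: 130 × 12, A = 1 560 mm², x = 65 mm, Ī = 2 197 000 mm⁴.
By symmetry the centroid is at mid-width, x̄ = 65 mm.
All pieces are centred on the centroidal y-axis, so I = ΣĪ = 4 425 667 mm⁴.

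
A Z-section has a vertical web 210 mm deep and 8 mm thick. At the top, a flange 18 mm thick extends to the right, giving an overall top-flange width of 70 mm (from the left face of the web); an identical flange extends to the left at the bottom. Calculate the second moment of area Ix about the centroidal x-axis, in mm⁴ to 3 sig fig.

Ix ≈ 2.68 × 10⁷ mm⁴

Decompose the section into non-overlapping parts with the origin at the bottom-left of its bounding rectangle.
Web: 8 × 210, A = 1 680 mm², y = 105 mm, Ī = 6 174 000 mm⁴.
Top flange (beyond web): 62 × 18, A = 1 116 mm², y = 201 mm, Ī = 30 132 mm⁴.
Bottom flange (beyond web): 62 × 18, A = 1 116 mm², y = 9 mm, Ī = 30 132 mm⁴.
Centroid: ȳ = ΣA·y / ΣA = 105 mm.
Transfer each piece to the centroidal x-axis using Ī + A·d² with d = y − 105:
  web: d = 0 mm → contributes +6 174 000 mm⁴
  top flange (beyond web): d = 96 mm → contributes +10 315 188 mm⁴
  bottom flange (beyond web): d = -96 mm → contributes +10 315 188 mm⁴
Total I = 26 804 376 mm⁴.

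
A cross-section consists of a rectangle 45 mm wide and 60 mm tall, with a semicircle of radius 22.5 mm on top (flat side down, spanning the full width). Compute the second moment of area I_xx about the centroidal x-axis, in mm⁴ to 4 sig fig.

Treat the section as a set of non-overlapping primitives; coordinates are from the bounding-box lower-left.
Rectangular body: 45 × 60, A = 2 700 mm², y = 30 mm, Ī = 810 000 mm⁴.
Semicircular cap: semicircle r = 22.5, A = 795.216 mm², y = 69.5493 mm, Ī = 28129.5 mm⁴.
Centroid: ȳ = ΣA·y / ΣA = 38.9981 mm.
Transfer each piece to the centroidal x-axis using Ī + A·d² with d = y − 38.9981:
  rectangular body: d = -8.99808 mm → contributes +1 028 607 mm⁴
  semicircular cap: d = 30.5512 mm → contributes +770 366 mm⁴
Total I = 1 798 972 mm⁴.

I_xx ≈ 1.799 × 10⁶ mm⁴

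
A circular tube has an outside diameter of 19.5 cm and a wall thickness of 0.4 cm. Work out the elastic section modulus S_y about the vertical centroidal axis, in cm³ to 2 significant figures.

Treat the section as a set of non-overlapping primitives; coordinates are from the bounding-box lower-left.
Outer circle: ⌀19.5, A = 298.6 cm², x = 9.75 cm, Ī = 7 098 cm⁴.
Bore (subtracted): ⌀18.7, A = 274.6 cm², x = 9.75 cm, Ī = 6 003 cm⁴.
By symmetry the centroid is at mid-width, x̄ = 9.75 cm.
All pieces are centred on the vertical centroidal axis, so I = ΣĪ (holes subtracted) = 1 095 cm⁴.
Extreme fibre distance c = 9.75 cm; S = I/c = 112.3 cm³.

S_y ≈ 110 cm³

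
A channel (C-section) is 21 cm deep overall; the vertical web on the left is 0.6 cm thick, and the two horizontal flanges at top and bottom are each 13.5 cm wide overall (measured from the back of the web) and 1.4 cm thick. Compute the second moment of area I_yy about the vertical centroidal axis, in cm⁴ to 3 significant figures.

Break the section into simple shapes (no overlaps), measuring from the bottom-left corner of the bounding box.
Web: 0.6 × 21, A = 12.6 cm², x = 0.3 cm, Ī = 0.378 cm⁴.
Top flange (beyond web): 12.9 × 1.4, A = 18.06 cm², x = 7.05 cm, Ī = 250.45 cm⁴.
Bottom flange (beyond web): 12.9 × 1.4, A = 18.06 cm², x = 7.05 cm, Ī = 250.45 cm⁴.
Centroid: x̄ = ΣA·x / ΣA = 5.3043 cm.
Transfer each piece to the vertical centroidal axis using Ī + A·d² with d = x − 5.3043:
  web: d = -5.0043 cm → contributes +315.92 cm⁴
  top flange (beyond web): d = 1.7457 cm → contributes +305.48 cm⁴
  bottom flange (beyond web): d = 1.7457 cm → contributes +305.48 cm⁴
Total I = 926.89 cm⁴.

I_yy ≈ 927 cm⁴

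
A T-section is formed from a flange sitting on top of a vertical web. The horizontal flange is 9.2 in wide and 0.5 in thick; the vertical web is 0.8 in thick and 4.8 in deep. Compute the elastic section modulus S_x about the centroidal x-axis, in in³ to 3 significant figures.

S_x ≈ 5.77 in³

Treat the section as a set of non-overlapping primitives; coordinates are from the bounding-box lower-left.
Flange: 9.2 × 0.5, A = 4.6 in², y = 5.05 in, Ī = 0.095833 in⁴.
Web: 0.8 × 4.8, A = 3.84 in², y = 2.4 in, Ī = 7.3728 in⁴.
Centroid: ȳ = ΣA·y / ΣA = 3.8443 in.
Transfer each piece to the centroidal x-axis using Ī + A·d² with d = y − 3.8443:
  flange: d = 1.2057 in → contributes +6.7828 in⁴
  web: d = -1.4443 in → contributes +15.383 in⁴
Total I = 22.166 in⁴.
Extreme fibre distance c = 3.8443 in; S = I/c = 5.7659 in³.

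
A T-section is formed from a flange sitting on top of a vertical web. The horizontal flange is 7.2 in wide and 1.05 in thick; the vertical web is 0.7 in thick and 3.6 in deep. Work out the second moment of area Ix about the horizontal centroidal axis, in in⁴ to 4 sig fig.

Decompose the section into non-overlapping parts with the origin at the bottom-left of its bounding rectangle.
Flange: 7.2 × 1.05, A = 7.56 in², y = 4.125 in, Ī = 0.694575 in⁴.
Web: 0.7 × 3.6, A = 2.52 in², y = 1.8 in, Ī = 2.7216 in⁴.
Centroid: ȳ = ΣA·y / ΣA = 3.54375 in.
Transfer each piece to the horizontal centroidal axis using Ī + A·d² with d = y − 3.54375:
  flange: d = 0.58125 in → contributes +3.24873 in⁴
  web: d = -1.74375 in → contributes +10.3841 in⁴
Total I = 13.6328 in⁴.

Ix ≈ 13.63 in⁴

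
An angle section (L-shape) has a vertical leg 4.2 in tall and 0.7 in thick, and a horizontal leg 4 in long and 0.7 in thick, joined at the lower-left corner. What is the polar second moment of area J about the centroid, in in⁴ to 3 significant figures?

Split into non-overlapping primitives; take the origin at the lower-left of the bounding box.
Vertical leg: 0.7 × 4.2, A = 2.94 in², y = 2.1 in, Ī = 4.3218 in⁴.
Horizontal leg (remainder): 3.3 × 0.7, A = 2.31 in², y = 0.35 in, Ī = 0.094325 in⁴.
Centroid: ȳ = ΣA·y / ΣA = 1.33 in.
Transfer each piece to the centroidal x-axis using Ī + A·d² with d = y − 1.33:
  vertical leg: d = 0.77 in → contributes +6.0649 in⁴
  horizontal leg (remainder): d = -0.98 in → contributes +2.3128 in⁴
Total I = 8.3778 in⁴.
For the y-axis: x̄ = 1.23 in.
Repeating about the centroidal y-axis gives I_y = 7.3908 in⁴.
Polar second moment: J = I_x + I_y = 15.769 in⁴.

J ≈ 15.8 in⁴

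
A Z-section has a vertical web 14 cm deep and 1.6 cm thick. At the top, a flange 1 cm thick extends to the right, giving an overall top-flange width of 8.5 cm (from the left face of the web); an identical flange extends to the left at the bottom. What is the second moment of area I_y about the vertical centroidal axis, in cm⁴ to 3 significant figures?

Break the section into simple shapes (no overlaps), measuring from the bottom-left corner of the bounding box.
Web: 1.6 × 14, A = 22.4 cm², x = 7.7 cm, Ī = 4.7787 cm⁴.
Top flange (beyond web): 6.9 × 1, A = 6.9 cm², x = 11.95 cm, Ī = 27.376 cm⁴.
Bottom flange (beyond web): 6.9 × 1, A = 6.9 cm², x = 3.45 cm, Ī = 27.376 cm⁴.
Centroid: x̄ = ΣA·x / ΣA = 7.7 cm.
Transfer each piece to the vertical centroidal axis using Ī + A·d² with d = x − 7.7:
  web: d = 0 cm → contributes +4.7787 cm⁴
  top flange (beyond web): d = 4.25 cm → contributes +152.01 cm⁴
  bottom flange (beyond web): d = -4.25 cm → contributes +152.01 cm⁴
Total I = 308.79 cm⁴.

I_y ≈ 309 cm⁴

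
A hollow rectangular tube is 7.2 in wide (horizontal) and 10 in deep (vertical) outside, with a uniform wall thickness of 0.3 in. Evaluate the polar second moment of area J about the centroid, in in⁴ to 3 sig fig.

Break the section into simple shapes (no overlaps), measuring from the bottom-left corner of the bounding box.
Outer rectangle: 7.2 × 10, A = 72 in², y = 5 in, Ī = 600 in⁴.
Inner void (subtracted): 6.6 × 9.4, A = 62.04 in², y = 5 in, Ī = 456.82 in⁴.
By symmetry the centroid is at mid-height, ȳ = 5 in.
All pieces are centred on the centroidal x-axis, so I = ΣĪ (holes subtracted) = 143.18 in⁴.
Repeating about the centroidal y-axis gives I_y = 85.835 in⁴.
Polar second moment: J = I_x + I_y = 229.01 in⁴.

J ≈ 229 in⁴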